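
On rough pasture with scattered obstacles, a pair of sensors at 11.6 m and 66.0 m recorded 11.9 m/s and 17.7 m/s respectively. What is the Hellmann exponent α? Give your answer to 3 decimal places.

α ≈ 0.228

Power law: V₂/V₁ = (z₂/z₁)^α ⇒ α = ln(V₂/V₁) / ln(z₂/z₁)
α = ln(17.7/11.9) / ln(66.0/11.6) = ln(1.4874) / ln(5.6897)
  = 0.39703 / 1.73865 = 0.22835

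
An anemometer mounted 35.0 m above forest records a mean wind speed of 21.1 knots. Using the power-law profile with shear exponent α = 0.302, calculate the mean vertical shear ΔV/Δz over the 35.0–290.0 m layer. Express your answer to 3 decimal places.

Power law: V₂ = V₁ · (z₂/z₁)^α = 21.1 × (8.2857)^0.302 = 39.9593 knots
ΔV/Δz = (39.9593 − 21.1)/(290.0 − 35.0) = 18.8593/255.0000 = 0.07396 knots/m

0.074 knots/m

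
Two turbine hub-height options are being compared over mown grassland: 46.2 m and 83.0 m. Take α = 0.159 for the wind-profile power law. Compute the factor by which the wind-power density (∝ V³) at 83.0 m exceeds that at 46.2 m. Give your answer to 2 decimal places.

1.32

Speed ratio: V_B/V_A = (z_B/z_A)^α = (83.0/46.2)^0.159 = (1.7965)^0.159 = 1.09763
Power-density ratio: P_B/P_A = (V_B/V_A)³ = (1.09763)³ = 1.32241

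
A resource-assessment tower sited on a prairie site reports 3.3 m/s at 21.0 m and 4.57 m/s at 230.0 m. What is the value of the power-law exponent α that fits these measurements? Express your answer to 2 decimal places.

α ≈ 0.14

Power law: V₂/V₁ = (z₂/z₁)^α ⇒ α = ln(V₂/V₁) / ln(z₂/z₁)
α = ln(4.57/3.3) / ln(230.0/21.0) = ln(1.3848) / ln(10.9524)
  = 0.32559 / 2.39356 = 0.13603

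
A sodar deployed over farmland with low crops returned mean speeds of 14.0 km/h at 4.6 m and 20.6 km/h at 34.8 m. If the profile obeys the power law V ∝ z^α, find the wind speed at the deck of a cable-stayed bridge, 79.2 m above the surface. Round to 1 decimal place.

24.1 km/h

First find α: α = ln(V₂/V₁)/ln(z₂/z₁) = ln(20.6/14.0)/ln(34.8/4.6) = 0.38623/2.02356 = 0.1909
Extrapolate from 34.8 m to 79.2 m: V₃ = 20.6 × (79.2/34.8)^0.1909 = 20.6 × 1.1700 = 24.1010 km/h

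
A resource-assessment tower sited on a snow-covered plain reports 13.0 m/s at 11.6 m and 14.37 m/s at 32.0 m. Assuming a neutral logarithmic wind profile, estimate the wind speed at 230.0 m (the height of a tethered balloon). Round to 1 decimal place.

17.0 m/s

Log law: V ∝ ln(z/z₀). From the pair, with r = V₁/V₂ = 0.90466,
ln z₀ = (ln z₁ − r·ln z₂)/(1 − r) = (2.4510 − 0.90466×3.4657)/0.09534 = -7.1778 → z₀ = 0.0007633 m
V₃ = V₁ · ln(z₃/z₀)/ln(z₁/z₀) = 13.0 × 12.6159/9.6288 = 17.0329 m/s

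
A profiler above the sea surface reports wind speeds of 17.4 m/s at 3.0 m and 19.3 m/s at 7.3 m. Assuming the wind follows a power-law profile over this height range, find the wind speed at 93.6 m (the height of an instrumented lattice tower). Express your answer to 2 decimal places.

25.98 m/s

First find α: α = ln(V₂/V₁)/ln(z₂/z₁) = ln(19.3/17.4)/ln(7.3/3.0) = 0.10363/0.88926 = 0.1165
Extrapolate from 7.3 m to 93.6 m: V₃ = 19.3 × (93.6/7.3)^0.1165 = 19.3 × 1.3462 = 25.9824 m/s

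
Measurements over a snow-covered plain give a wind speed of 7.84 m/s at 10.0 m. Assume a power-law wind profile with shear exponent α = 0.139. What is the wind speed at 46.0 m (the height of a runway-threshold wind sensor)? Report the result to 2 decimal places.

Power-law profile: V₂ = V₁ · (z₂/z₁)^α
V₂ = 7.84 × (46.0/10.0)^0.139 = 7.84 × (4.6000)^0.139
    = 7.84 × 1.2363 = 9.6926 m/s

9.69 m/s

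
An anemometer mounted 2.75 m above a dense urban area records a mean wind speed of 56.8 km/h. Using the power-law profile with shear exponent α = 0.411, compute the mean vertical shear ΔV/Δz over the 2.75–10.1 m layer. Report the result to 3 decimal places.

5.463 km/h/m

Power law: V₂ = V₁ · (z₂/z₁)^α = 56.8 × (3.6727)^0.411 = 96.9524 km/h
ΔV/Δz = (96.9524 − 56.8)/(10.1 − 2.75) = 40.1524/7.3500 = 5.46292 km/h/m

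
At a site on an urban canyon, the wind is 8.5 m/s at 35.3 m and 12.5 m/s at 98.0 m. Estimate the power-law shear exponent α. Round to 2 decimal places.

Power law: V₂/V₁ = (z₂/z₁)^α ⇒ α = ln(V₂/V₁) / ln(z₂/z₁)
α = ln(12.5/8.5) / ln(98.0/35.3) = ln(1.4706) / ln(2.7762)
  = 0.38566 / 1.02108 = 0.37770

α ≈ 0.38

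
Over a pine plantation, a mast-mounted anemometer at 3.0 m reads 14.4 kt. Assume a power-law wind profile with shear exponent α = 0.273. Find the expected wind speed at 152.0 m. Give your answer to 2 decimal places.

Power-law profile: V₂ = V₁ · (z₂/z₁)^α
V₂ = 14.4 × (152.0/3.0)^0.273 = 14.4 × (50.6667)^0.273
    = 14.4 × 2.9200 = 42.0486 kt

42.05 kt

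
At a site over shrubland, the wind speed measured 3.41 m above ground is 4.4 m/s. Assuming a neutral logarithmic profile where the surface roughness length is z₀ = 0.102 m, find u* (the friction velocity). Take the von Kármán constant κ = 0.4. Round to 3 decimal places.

Log law: V(z) = (u*/κ) · ln(z/z₀) ⇒ u* = κ · V / ln(z/z₀)
u* = 0.4 × 4.4 / ln(3.41/0.102) = 0.4 × 4.4 / 3.5095
   = 1.7600 / 3.5095 = 0.5015 m/s

u* ≈ 0.501 m/s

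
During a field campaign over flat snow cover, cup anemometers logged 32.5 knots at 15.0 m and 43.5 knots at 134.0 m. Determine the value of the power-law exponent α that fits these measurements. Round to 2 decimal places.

Power law: V₂/V₁ = (z₂/z₁)^α ⇒ α = ln(V₂/V₁) / ln(z₂/z₁)
α = ln(43.5/32.5) / ln(134.0/15.0) = ln(1.3385) / ln(8.9333)
  = 0.29152 / 2.18979 = 0.13313

α ≈ 0.13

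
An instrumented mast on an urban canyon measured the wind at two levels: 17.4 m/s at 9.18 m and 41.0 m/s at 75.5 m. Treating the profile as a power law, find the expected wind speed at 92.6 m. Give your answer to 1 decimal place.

First find α: α = ln(V₂/V₁)/ln(z₂/z₁) = ln(41.0/17.4)/ln(75.5/9.18) = 0.85710/2.10711 = 0.4068
Extrapolate from 75.5 m to 92.6 m: V₃ = 41.0 × (92.6/75.5)^0.4068 = 41.0 × 1.0866 = 44.5502 m/s

44.6 m/s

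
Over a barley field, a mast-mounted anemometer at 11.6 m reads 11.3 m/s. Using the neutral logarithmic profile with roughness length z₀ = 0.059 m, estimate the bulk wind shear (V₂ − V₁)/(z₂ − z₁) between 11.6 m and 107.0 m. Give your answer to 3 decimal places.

Log law: V₂ = V₁ · ln(z₂/z₀)/ln(z₁/z₀) = 11.3 × 7.5030/5.2812 = 16.0539 m/s
ΔV/Δz = (16.0539 − 11.3)/(107.0 − 11.6) = 4.7539/95.4000 = 0.04983 m/s/m

0.050 m/s/m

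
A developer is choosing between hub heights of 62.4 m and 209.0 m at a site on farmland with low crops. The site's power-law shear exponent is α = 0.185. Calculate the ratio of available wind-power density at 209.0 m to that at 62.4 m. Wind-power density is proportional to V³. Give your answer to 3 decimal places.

1.956

Speed ratio: V_B/V_A = (z_B/z_A)^α = (209.0/62.4)^0.185 = (3.3494)^0.185 = 1.25060
Power-density ratio: P_B/P_A = (V_B/V_A)³ = (1.25060)³ = 1.95593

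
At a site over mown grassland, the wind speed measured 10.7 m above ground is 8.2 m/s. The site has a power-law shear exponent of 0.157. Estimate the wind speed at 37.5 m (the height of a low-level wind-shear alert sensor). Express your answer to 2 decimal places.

9.98 m/s

Power-law profile: V₂ = V₁ · (z₂/z₁)^α
V₂ = 8.2 × (37.5/10.7)^0.157 = 8.2 × (3.5047)^0.157
    = 8.2 × 1.2176 = 9.9844 m/s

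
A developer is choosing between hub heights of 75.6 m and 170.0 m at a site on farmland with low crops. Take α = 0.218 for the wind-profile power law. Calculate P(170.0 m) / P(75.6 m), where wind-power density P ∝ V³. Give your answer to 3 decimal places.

1.699

Speed ratio: V_B/V_A = (z_B/z_A)^α = (170.0/75.6)^0.218 = (2.2487)^0.218 = 1.19322
Power-density ratio: P_B/P_A = (V_B/V_A)³ = (1.19322)³ = 1.69887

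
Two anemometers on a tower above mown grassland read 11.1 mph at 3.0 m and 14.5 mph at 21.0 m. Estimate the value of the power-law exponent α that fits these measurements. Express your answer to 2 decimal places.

α ≈ 0.14

Power law: V₂/V₁ = (z₂/z₁)^α ⇒ α = ln(V₂/V₁) / ln(z₂/z₁)
α = ln(14.5/11.1) / ln(21.0/3.0) = ln(1.3063) / ln(7.0000)
  = 0.26720 / 1.94591 = 0.13732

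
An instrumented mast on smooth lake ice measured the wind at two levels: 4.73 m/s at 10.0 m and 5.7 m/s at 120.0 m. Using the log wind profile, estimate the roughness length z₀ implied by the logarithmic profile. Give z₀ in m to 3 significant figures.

Log law: V(z) ∝ ln(z/z₀). With r = V₁/V₂ = 4.73/5.7 = 0.82982,
r · ln(z₂/z₀) = ln(z₁/z₀) ⇒ ln z₀ = (ln z₁ − r·ln z₂)/(1 − r)
ln z₀ = (2.30259 − 0.82982×4.78749) / 0.17018 = -9.8145
z₀ = exp(-9.8145) = 0.00005465 m

z₀ ≈ 0.0000547 m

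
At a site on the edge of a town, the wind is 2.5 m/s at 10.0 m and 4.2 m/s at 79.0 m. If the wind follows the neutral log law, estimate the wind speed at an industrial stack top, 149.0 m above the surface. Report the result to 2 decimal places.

Log law: V ∝ ln(z/z₀). From the pair, with r = V₁/V₂ = 0.59524,
ln z₀ = (ln z₁ − r·ln z₂)/(1 − r) = (2.3026 − 0.59524×4.3694)/0.40476 = -0.7369 → z₀ = 0.4786 m
V₃ = V₁ · ln(z₃/z₀)/ln(z₁/z₀) = 2.5 × 5.7409/3.0395 = 4.7219 m/s

4.72 m/s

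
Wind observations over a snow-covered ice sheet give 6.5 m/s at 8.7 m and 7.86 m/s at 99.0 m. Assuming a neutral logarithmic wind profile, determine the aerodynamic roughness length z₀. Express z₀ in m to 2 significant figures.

Log law: V(z) ∝ ln(z/z₀). With r = V₁/V₂ = 6.5/7.86 = 0.82697,
r · ln(z₂/z₀) = ln(z₁/z₀) ⇒ ln z₀ = (ln z₁ − r·ln z₂)/(1 − r)
ln z₀ = (2.16332 − 0.82697×4.59512) / 0.17303 = -9.4592
z₀ = exp(-9.4592) = 0.00007797 m

z₀ ≈ 0.000078 m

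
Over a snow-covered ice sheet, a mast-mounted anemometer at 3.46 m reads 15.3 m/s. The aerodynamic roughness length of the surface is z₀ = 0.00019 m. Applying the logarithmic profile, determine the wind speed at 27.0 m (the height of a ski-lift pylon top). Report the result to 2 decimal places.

18.50 m/s

Log law: V(z) ∝ ln(z/z₀), so V₂/V₁ = ln(z₂/z₀) / ln(z₁/z₀).
ln(27.0/0.00019) = 11.8643, ln(3.46/0.00019) = 9.8098
V₂ = 15.3 × 11.8643/9.8098 = 15.3 × 1.2094 = 18.5045 m/s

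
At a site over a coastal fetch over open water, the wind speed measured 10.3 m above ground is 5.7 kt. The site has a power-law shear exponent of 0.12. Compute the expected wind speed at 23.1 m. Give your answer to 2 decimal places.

6.28 kt

Power-law profile: V₂ = V₁ · (z₂/z₁)^α
V₂ = 5.7 × (23.1/10.3)^0.12 = 5.7 × (2.2427)^0.12
    = 5.7 × 1.1018 = 6.2801 kt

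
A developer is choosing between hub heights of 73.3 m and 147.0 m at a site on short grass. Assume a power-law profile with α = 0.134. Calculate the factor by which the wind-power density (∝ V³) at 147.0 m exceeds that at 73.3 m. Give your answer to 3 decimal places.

Speed ratio: V_B/V_A = (z_B/z_A)^α = (147.0/73.3)^0.134 = (2.0055)^0.134 = 1.09773
Power-density ratio: P_B/P_A = (V_B/V_A)³ = (1.09773)³ = 1.32279

1.323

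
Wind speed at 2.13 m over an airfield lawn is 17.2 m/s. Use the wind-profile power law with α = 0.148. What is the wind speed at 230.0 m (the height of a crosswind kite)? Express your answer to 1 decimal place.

Power-law profile: V₂ = V₁ · (z₂/z₁)^α
V₂ = 17.2 × (230.0/2.13)^0.148 = 17.2 × (107.9812)^0.148
    = 17.2 × 1.9996 = 34.3925 m/s

34.4 m/s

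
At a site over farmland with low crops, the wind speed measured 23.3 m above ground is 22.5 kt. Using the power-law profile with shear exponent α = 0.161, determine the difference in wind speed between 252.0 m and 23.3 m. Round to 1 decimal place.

Power law: V₂ = V₁ · (z₂/z₁)^α = 22.5 × (10.8155)^0.161 = 33.0114 kt
ΔV = 33.0114 − 22.5 = 10.5114 kt

10.5 kt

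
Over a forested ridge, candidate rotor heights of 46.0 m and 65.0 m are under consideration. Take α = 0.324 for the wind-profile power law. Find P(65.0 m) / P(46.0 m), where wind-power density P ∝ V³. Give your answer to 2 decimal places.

1.40

Speed ratio: V_B/V_A = (z_B/z_A)^α = (65.0/46.0)^0.324 = (1.4130)^0.324 = 1.11854
Power-density ratio: P_B/P_A = (V_B/V_A)³ = (1.11854)³ = 1.39943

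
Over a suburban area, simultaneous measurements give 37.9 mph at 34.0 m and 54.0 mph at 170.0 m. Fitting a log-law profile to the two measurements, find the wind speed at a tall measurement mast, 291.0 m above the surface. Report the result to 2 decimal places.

59.38 mph

Log law: V ∝ ln(z/z₀). From the pair, with r = V₁/V₂ = 0.70185,
ln z₀ = (ln z₁ − r·ln z₂)/(1 − r) = (3.5264 − 0.70185×5.1358)/0.29815 = -0.2623 → z₀ = 0.7693 m
V₃ = V₁ · ln(z₃/z₀)/ln(z₁/z₀) = 37.9 × 5.9356/3.7887 = 59.3771 mph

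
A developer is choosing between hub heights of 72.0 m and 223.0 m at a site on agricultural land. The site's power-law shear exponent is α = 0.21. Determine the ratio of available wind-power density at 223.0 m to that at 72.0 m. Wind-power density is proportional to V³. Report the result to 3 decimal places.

2.039

Speed ratio: V_B/V_A = (z_B/z_A)^α = (223.0/72.0)^0.21 = (3.0972)^0.21 = 1.26796
Power-density ratio: P_B/P_A = (V_B/V_A)³ = (1.26796)³ = 2.03851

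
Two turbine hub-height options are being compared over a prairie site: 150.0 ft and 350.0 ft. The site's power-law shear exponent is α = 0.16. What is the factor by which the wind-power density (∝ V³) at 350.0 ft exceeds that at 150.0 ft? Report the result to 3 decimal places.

Speed ratio: V_B/V_A = (z_B/z_A)^α = (350.0/150.0)^0.16 = (2.3333)^0.16 = 1.14519
Power-density ratio: P_B/P_A = (V_B/V_A)³ = (1.14519)³ = 1.50186

1.502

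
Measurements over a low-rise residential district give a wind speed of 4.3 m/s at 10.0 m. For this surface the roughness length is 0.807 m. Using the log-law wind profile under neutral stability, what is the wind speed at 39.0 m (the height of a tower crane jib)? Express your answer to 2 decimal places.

Log law: V(z) ∝ ln(z/z₀), so V₂/V₁ = ln(z₂/z₀) / ln(z₁/z₀).
ln(39.0/0.807) = 3.8780, ln(10.0/0.807) = 2.5170
V₂ = 4.3 × 3.8780/2.5170 = 4.3 × 1.5407 = 6.6251 m/s

6.63 m/s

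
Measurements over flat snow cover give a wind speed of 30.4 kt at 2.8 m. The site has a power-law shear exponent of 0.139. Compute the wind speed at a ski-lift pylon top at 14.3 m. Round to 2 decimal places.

Power-law profile: V₂ = V₁ · (z₂/z₁)^α
V₂ = 30.4 × (14.3/2.8)^0.139 = 30.4 × (5.1071)^0.139
    = 30.4 × 1.2544 = 38.1338 kt

38.13 kt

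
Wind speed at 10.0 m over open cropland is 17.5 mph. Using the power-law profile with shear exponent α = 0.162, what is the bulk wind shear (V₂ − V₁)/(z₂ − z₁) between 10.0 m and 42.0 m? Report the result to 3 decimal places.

Power law: V₂ = V₁ · (z₂/z₁)^α = 17.5 × (4.2000)^0.162 = 22.0803 mph
ΔV/Δz = (22.0803 − 17.5)/(42.0 − 10.0) = 4.5803/32.0000 = 0.14313 mph/m

0.143 mph/m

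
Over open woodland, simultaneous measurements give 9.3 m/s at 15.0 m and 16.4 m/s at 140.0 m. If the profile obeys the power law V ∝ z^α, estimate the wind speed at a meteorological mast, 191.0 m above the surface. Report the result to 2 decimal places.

First find α: α = ln(V₂/V₁)/ln(z₂/z₁) = ln(16.4/9.3)/ln(140.0/15.0) = 0.56727/2.23359 = 0.2540
Extrapolate from 140.0 m to 191.0 m: V₃ = 16.4 × (191.0/140.0)^0.2540 = 16.4 × 1.0821 = 17.7462 m/s

17.75 m/s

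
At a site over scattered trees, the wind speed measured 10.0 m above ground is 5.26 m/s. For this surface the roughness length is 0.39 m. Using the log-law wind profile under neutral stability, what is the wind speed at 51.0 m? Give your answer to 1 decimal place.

Log law: V(z) ∝ ln(z/z₀), so V₂/V₁ = ln(z₂/z₀) / ln(z₁/z₀).
ln(51.0/0.39) = 4.8734, ln(10.0/0.39) = 3.2442
V₂ = 5.26 × 4.8734/3.2442 = 5.26 × 1.5022 = 7.9016 m/s

7.9 m/s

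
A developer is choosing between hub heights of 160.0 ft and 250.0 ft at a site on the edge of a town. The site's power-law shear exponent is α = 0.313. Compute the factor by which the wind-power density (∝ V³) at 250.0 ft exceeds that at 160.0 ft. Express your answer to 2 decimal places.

1.52

Speed ratio: V_B/V_A = (z_B/z_A)^α = (250.0/160.0)^0.313 = (1.5625)^0.313 = 1.14991
Power-density ratio: P_B/P_A = (V_B/V_A)³ = (1.14991)³ = 1.52054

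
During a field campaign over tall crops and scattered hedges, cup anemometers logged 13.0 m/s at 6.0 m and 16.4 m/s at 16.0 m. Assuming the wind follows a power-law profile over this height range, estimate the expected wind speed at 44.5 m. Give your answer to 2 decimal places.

First find α: α = ln(V₂/V₁)/ln(z₂/z₁) = ln(16.4/13.0)/ln(16.0/6.0) = 0.23233/0.98083 = 0.2369
Extrapolate from 16.0 m to 44.5 m: V₃ = 16.4 × (44.5/16.0)^0.2369 = 16.4 × 1.2742 = 20.8964 m/s

20.90 m/s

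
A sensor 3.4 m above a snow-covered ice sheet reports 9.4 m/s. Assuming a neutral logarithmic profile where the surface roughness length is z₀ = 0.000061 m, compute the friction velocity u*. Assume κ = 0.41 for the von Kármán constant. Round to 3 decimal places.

Log law: V(z) = (u*/κ) · ln(z/z₀) ⇒ u* = κ · V / ln(z/z₀)
u* = 0.41 × 9.4 / ln(3.4/0.000061) = 0.41 × 9.4 / 10.9284
   = 3.8540 / 10.9284 = 0.3527 m/s

u* ≈ 0.353 m/s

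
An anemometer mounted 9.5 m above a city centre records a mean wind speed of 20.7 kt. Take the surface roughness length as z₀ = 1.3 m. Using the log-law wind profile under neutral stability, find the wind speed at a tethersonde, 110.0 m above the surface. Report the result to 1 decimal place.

46.2 kt

Log law: V(z) ∝ ln(z/z₀), so V₂/V₁ = ln(z₂/z₀) / ln(z₁/z₀).
ln(110.0/1.3) = 4.4381, ln(9.5/1.3) = 1.9889
V₂ = 20.7 × 4.4381/1.9889 = 20.7 × 2.2314 = 46.1902 kt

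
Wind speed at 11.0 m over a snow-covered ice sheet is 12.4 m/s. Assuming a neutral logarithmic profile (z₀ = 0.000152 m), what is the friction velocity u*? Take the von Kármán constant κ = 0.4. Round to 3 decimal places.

u* ≈ 0.443 m/s

Log law: V(z) = (u*/κ) · ln(z/z₀) ⇒ u* = κ · V / ln(z/z₀)
u* = 0.4 × 12.4 / ln(11.0/0.000152) = 0.4 × 12.4 / 11.1895
   = 4.9600 / 11.1895 = 0.4433 m/s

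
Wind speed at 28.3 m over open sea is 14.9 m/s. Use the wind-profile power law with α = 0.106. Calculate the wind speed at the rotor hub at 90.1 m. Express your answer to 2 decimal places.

Power-law profile: V₂ = V₁ · (z₂/z₁)^α
V₂ = 14.9 × (90.1/28.3)^0.106 = 14.9 × (3.1837)^0.106
    = 14.9 × 1.1306 = 16.8460 m/s

16.85 m/s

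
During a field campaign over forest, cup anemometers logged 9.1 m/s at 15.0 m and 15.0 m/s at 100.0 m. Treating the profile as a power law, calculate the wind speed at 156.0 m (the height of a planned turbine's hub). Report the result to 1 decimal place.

First find α: α = ln(V₂/V₁)/ln(z₂/z₁) = ln(15.0/9.1)/ln(100.0/15.0) = 0.49978/1.89712 = 0.2634
Extrapolate from 100.0 m to 156.0 m: V₃ = 15.0 × (156.0/100.0)^0.2634 = 15.0 × 1.1243 = 16.8643 m/s

16.9 m/s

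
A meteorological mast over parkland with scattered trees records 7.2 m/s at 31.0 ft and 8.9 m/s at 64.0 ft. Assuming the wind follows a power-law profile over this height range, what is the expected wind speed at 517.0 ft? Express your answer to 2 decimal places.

16.39 m/s

First find α: α = ln(V₂/V₁)/ln(z₂/z₁) = ln(8.9/7.2)/ln(64.0/31.0) = 0.21197/0.72490 = 0.2924
Extrapolate from 64.0 ft to 517.0 ft: V₃ = 8.9 × (517.0/64.0)^0.2924 = 8.9 × 1.8421 = 16.3946 m/s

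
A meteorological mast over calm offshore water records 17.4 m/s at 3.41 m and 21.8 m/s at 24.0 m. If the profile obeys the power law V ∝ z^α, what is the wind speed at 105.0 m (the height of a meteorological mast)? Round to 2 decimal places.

First find α: α = ln(V₂/V₁)/ln(z₂/z₁) = ln(21.8/17.4)/ln(24.0/3.41) = 0.22544/1.95134 = 0.1155
Extrapolate from 24.0 m to 105.0 m: V₃ = 21.8 × (105.0/24.0)^0.1155 = 21.8 × 1.1859 = 25.8529 m/s

25.85 m/s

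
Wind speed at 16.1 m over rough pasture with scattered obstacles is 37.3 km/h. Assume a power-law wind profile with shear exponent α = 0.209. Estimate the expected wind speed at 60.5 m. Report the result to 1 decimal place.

49.2 km/h

Power-law profile: V₂ = V₁ · (z₂/z₁)^α
V₂ = 37.3 × (60.5/16.1)^0.209 = 37.3 × (3.7578)^0.209
    = 37.3 × 1.3187 = 49.1891 km/h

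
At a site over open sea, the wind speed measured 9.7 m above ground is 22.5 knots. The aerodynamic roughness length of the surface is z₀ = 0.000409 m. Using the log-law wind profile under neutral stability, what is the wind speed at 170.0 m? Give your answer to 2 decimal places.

28.90 knots

Log law: V(z) ∝ ln(z/z₀), so V₂/V₁ = ln(z₂/z₀) / ln(z₁/z₀).
ln(170.0/0.000409) = 12.9376, ln(9.7/0.000409) = 10.0739
V₂ = 22.5 × 12.9376/10.0739 = 22.5 × 1.2843 = 28.8960 knots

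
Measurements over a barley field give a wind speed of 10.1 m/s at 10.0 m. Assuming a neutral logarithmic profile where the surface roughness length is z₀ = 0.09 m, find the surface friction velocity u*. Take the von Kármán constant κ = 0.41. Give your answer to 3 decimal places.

Log law: V(z) = (u*/κ) · ln(z/z₀) ⇒ u* = κ · V / ln(z/z₀)
u* = 0.41 × 10.1 / ln(10.0/0.09) = 0.41 × 10.1 / 4.7105
   = 4.1410 / 4.7105 = 0.8791 m/s

u* ≈ 0.879 m/s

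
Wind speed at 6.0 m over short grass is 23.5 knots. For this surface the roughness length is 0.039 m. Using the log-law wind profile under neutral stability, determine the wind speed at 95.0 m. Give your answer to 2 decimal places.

Log law: V(z) ∝ ln(z/z₀), so V₂/V₁ = ln(z₂/z₀) / ln(z₁/z₀).
ln(95.0/0.039) = 7.7981, ln(6.0/0.039) = 5.0360
V₂ = 23.5 × 7.7981/5.0360 = 23.5 × 1.5485 = 36.3893 knots

36.39 knots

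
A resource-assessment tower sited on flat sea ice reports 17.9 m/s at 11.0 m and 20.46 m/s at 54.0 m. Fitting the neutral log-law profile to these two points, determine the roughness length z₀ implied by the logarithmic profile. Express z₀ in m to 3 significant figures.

z₀ ≈ 0.000162 m

Log law: V(z) ∝ ln(z/z₀). With r = V₁/V₂ = 17.9/20.46 = 0.87488,
r · ln(z₂/z₀) = ln(z₁/z₀) ⇒ ln z₀ = (ln z₁ − r·ln z₂)/(1 − r)
ln z₀ = (2.39790 − 0.87488×3.98898) / 0.12512 = -8.7273
z₀ = exp(-8.7273) = 0.0001621 m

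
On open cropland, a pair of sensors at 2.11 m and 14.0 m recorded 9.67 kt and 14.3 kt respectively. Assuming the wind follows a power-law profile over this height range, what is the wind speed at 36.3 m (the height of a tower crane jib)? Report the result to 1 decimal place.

First find α: α = ln(V₂/V₁)/ln(z₂/z₁) = ln(14.3/9.67)/ln(14.0/2.11) = 0.39123/1.89237 = 0.2067
Extrapolate from 14.0 m to 36.3 m: V₃ = 14.3 × (36.3/14.0)^0.2067 = 14.3 × 1.2177 = 17.4133 kt

17.4 kt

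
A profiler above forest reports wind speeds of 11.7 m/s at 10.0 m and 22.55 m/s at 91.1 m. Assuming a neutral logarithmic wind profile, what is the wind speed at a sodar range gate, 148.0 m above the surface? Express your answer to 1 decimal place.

Log law: V ∝ ln(z/z₀). From the pair, with r = V₁/V₂ = 0.51885,
ln z₀ = (ln z₁ − r·ln z₂)/(1 − r) = (2.3026 − 0.51885×4.5120)/0.48115 = -0.0799 → z₀ = 0.9232 m
V₃ = V₁ · ln(z₃/z₀)/ln(z₁/z₀) = 11.7 × 5.0771/2.3825 = 24.9330 m/s

24.9 m/s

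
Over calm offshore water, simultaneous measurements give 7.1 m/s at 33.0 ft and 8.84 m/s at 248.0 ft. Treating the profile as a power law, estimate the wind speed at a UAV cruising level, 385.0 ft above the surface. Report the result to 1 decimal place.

9.3 m/s

First find α: α = ln(V₂/V₁)/ln(z₂/z₁) = ln(8.84/7.1)/ln(248.0/33.0) = 0.21919/2.01692 = 0.1087
Extrapolate from 248.0 ft to 385.0 ft: V₃ = 8.84 × (385.0/248.0)^0.1087 = 8.84 × 1.0490 = 9.2728 m/s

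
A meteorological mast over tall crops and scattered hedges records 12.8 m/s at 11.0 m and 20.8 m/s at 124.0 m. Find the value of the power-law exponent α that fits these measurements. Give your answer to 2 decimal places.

α ≈ 0.20

Power law: V₂/V₁ = (z₂/z₁)^α ⇒ α = ln(V₂/V₁) / ln(z₂/z₁)
α = ln(20.8/12.8) / ln(124.0/11.0) = ln(1.6250) / ln(11.2727)
  = 0.48551 / 2.42239 = 0.20043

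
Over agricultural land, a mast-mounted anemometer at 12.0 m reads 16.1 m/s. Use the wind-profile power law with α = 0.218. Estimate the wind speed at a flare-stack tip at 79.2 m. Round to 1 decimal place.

24.3 m/s

Power-law profile: V₂ = V₁ · (z₂/z₁)^α
V₂ = 16.1 × (79.2/12.0)^0.218 = 16.1 × (6.6000)^0.218
    = 16.1 × 1.5089 = 24.2933 m/s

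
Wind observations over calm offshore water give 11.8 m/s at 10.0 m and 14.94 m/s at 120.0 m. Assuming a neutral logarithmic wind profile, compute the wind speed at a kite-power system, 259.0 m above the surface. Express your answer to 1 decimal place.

15.9 m/s

Log law: V ∝ ln(z/z₀). From the pair, with r = V₁/V₂ = 0.78983,
ln z₀ = (ln z₁ − r·ln z₂)/(1 − r) = (2.3026 − 0.78983×4.7875)/0.21017 = -7.0356 → z₀ = 0.0008800 m
V₃ = V₁ · ln(z₃/z₀)/ln(z₁/z₀) = 11.8 × 12.5924/9.3382 = 15.9122 m/s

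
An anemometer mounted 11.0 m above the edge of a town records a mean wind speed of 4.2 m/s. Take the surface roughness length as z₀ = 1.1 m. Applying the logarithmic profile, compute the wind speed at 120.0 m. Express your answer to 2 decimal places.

Log law: V(z) ∝ ln(z/z₀), so V₂/V₁ = ln(z₂/z₀) / ln(z₁/z₀).
ln(120.0/1.1) = 4.6922, ln(11.0/1.1) = 2.3026
V₂ = 4.2 × 4.6922/2.3026 = 4.2 × 2.0378 = 8.5587 m/s

8.56 m/s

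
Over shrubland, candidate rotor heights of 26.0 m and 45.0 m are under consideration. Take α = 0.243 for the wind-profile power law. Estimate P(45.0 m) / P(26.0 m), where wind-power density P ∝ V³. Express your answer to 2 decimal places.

1.49

Speed ratio: V_B/V_A = (z_B/z_A)^α = (45.0/26.0)^0.243 = (1.7308)^0.243 = 1.14259
Power-density ratio: P_B/P_A = (V_B/V_A)³ = (1.14259)³ = 1.49168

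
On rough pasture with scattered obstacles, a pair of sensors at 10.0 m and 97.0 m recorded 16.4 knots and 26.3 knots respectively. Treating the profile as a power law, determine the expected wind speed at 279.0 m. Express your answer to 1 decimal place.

First find α: α = ln(V₂/V₁)/ln(z₂/z₁) = ln(26.3/16.4)/ln(97.0/10.0) = 0.47229/2.27213 = 0.2079
Extrapolate from 97.0 m to 279.0 m: V₃ = 26.3 × (279.0/97.0)^0.2079 = 26.3 × 1.2456 = 32.7589 knots

32.8 knots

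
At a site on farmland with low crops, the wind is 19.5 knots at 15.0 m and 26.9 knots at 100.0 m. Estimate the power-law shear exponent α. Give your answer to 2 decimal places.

Power law: V₂/V₁ = (z₂/z₁)^α ⇒ α = ln(V₂/V₁) / ln(z₂/z₁)
α = ln(26.9/19.5) / ln(100.0/15.0) = ln(1.3795) / ln(6.6667)
  = 0.32171 / 1.89712 = 0.16958

α ≈ 0.17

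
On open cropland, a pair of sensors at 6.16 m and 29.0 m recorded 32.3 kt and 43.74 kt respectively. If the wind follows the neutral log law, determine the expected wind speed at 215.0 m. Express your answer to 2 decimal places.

Log law: V ∝ ln(z/z₀). From the pair, with r = V₁/V₂ = 0.73845,
ln z₀ = (ln z₁ − r·ln z₂)/(1 − r) = (1.8181 − 0.73845×3.3673)/0.26155 = -2.5560 → z₀ = 0.07761 m
V₃ = V₁ · ln(z₃/z₀)/ln(z₁/z₀) = 32.3 × 7.9267/4.3741 = 58.5334 kt

58.53 kt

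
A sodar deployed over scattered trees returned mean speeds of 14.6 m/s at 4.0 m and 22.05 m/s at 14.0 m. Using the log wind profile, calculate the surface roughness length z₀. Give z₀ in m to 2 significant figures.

z₀ ≈ 0.34 m

Log law: V(z) ∝ ln(z/z₀). With r = V₁/V₂ = 14.6/22.05 = 0.66213,
r · ln(z₂/z₀) = ln(z₁/z₀) ⇒ ln z₀ = (ln z₁ − r·ln z₂)/(1 − r)
ln z₀ = (1.38629 − 0.66213×2.63906) / 0.33787 = -1.0688
z₀ = exp(-1.0688) = 0.3434 m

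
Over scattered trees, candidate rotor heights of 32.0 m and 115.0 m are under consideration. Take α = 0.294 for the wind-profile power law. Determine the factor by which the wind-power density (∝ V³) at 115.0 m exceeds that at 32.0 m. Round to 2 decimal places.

Speed ratio: V_B/V_A = (z_B/z_A)^α = (115.0/32.0)^0.294 = (3.5938)^0.294 = 1.45657
Power-density ratio: P_B/P_A = (V_B/V_A)³ = (1.45657)³ = 3.09025

3.09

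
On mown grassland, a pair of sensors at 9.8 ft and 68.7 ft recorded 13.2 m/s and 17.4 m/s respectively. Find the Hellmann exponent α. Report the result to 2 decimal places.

α ≈ 0.14

Power law: V₂/V₁ = (z₂/z₁)^α ⇒ α = ln(V₂/V₁) / ln(z₂/z₁)
α = ln(17.4/13.2) / ln(68.7/9.8) = ln(1.3182) / ln(7.0102)
  = 0.27625 / 1.94737 = 0.14186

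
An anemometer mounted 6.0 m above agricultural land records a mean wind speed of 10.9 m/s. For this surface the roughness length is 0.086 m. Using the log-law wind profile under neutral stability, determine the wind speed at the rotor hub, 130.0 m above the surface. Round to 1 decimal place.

18.8 m/s

Log law: V(z) ∝ ln(z/z₀), so V₂/V₁ = ln(z₂/z₀) / ln(z₁/z₀).
ln(130.0/0.086) = 7.3209, ln(6.0/0.086) = 4.2452
V₂ = 10.9 × 7.3209/4.2452 = 10.9 × 1.7245 = 18.7974 m/s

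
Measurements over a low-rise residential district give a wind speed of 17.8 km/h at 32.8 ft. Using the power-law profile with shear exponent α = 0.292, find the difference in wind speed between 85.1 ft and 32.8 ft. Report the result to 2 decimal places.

Power law: V₂ = V₁ · (z₂/z₁)^α = 17.8 × (2.5945)^0.292 = 23.5139 km/h
ΔV = 23.5139 − 17.8 = 5.7139 km/h

5.71 km/h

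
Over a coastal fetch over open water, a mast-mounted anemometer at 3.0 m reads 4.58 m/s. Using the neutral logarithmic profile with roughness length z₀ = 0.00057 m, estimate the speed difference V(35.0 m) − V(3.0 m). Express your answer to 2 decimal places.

Log law: V₂ = V₁ · ln(z₂/z₀)/ln(z₁/z₀) = 4.58 × 11.0252/8.5685 = 5.8932 m/s
ΔV = 5.8932 − 4.58 = 1.3132 m/s

1.31 m/s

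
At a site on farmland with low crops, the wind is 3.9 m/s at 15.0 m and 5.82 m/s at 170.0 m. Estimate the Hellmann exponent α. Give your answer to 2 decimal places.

Power law: V₂/V₁ = (z₂/z₁)^α ⇒ α = ln(V₂/V₁) / ln(z₂/z₁)
α = ln(5.82/3.9) / ln(170.0/15.0) = ln(1.4923) / ln(11.3333)
  = 0.40032 / 2.42775 = 0.16490

α ≈ 0.16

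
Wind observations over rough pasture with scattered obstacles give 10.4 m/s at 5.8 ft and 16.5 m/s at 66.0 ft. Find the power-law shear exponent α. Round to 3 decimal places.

Power law: V₂/V₁ = (z₂/z₁)^α ⇒ α = ln(V₂/V₁) / ln(z₂/z₁)
α = ln(16.5/10.4) / ln(66.0/5.8) = ln(1.5865) / ln(11.3793)
  = 0.46155 / 2.43180 = 0.18980

α ≈ 0.190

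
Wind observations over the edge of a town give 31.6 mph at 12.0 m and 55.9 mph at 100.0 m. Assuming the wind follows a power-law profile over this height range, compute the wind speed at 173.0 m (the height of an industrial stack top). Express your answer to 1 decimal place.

First find α: α = ln(V₂/V₁)/ln(z₂/z₁) = ln(55.9/31.6)/ln(100.0/12.0) = 0.57041/2.12026 = 0.2690
Extrapolate from 100.0 m to 173.0 m: V₃ = 55.9 × (173.0/100.0)^0.2690 = 55.9 × 1.1589 = 64.7817 mph

64.8 mph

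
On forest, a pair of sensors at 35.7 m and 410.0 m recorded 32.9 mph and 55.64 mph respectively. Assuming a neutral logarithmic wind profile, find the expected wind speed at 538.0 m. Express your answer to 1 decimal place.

Log law: V ∝ ln(z/z₀). From the pair, with r = V₁/V₂ = 0.59130,
ln z₀ = (ln z₁ − r·ln z₂)/(1 − r) = (3.5752 − 0.59130×6.0162)/0.40870 = 0.0435 → z₀ = 1.044 m
V₃ = V₁ · ln(z₃/z₀)/ln(z₁/z₀) = 32.9 × 6.2443/3.5316 = 58.1711 mph

58.2 mph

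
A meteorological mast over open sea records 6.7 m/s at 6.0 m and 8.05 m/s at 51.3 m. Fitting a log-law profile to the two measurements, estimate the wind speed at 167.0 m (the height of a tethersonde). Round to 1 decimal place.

8.8 m/s

Log law: V ∝ ln(z/z₀). From the pair, with r = V₁/V₂ = 0.83230,
ln z₀ = (ln z₁ − r·ln z₂)/(1 − r) = (1.7918 − 0.83230×3.9377)/0.16770 = -8.8584 → z₀ = 0.0001422 m
V₃ = V₁ · ln(z₃/z₀)/ln(z₁/z₀) = 6.7 × 13.9764/10.6502 = 8.7925 m/s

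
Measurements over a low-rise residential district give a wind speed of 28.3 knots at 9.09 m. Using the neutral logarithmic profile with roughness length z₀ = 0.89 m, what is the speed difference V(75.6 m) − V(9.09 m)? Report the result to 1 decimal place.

25.8 knots

Log law: V₂ = V₁ · ln(z₂/z₀)/ln(z₁/z₀) = 28.3 × 4.4420/2.3237 = 54.0981 knots
ΔV = 54.0981 − 28.3 = 25.7981 knots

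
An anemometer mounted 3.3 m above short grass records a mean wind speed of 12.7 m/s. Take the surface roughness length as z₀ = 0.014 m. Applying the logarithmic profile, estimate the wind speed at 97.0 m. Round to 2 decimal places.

20.56 m/s

Log law: V(z) ∝ ln(z/z₀), so V₂/V₁ = ln(z₂/z₀) / ln(z₁/z₀).
ln(97.0/0.014) = 8.8434, ln(3.3/0.014) = 5.4626
V₂ = 12.7 × 8.8434/5.4626 = 12.7 × 1.6189 = 20.5600 m/s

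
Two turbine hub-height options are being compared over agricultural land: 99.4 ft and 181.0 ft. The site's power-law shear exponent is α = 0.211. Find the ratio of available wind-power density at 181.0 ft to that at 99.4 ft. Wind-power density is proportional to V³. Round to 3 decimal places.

Speed ratio: V_B/V_A = (z_B/z_A)^α = (181.0/99.4)^0.211 = (1.8209)^0.211 = 1.13481
Power-density ratio: P_B/P_A = (V_B/V_A)³ = (1.13481)³ = 1.46139

1.461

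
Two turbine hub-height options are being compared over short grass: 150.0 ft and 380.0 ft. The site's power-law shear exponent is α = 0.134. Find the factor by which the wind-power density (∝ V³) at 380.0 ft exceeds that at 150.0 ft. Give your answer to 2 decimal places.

1.45

Speed ratio: V_B/V_A = (z_B/z_A)^α = (380.0/150.0)^0.134 = (2.5333)^0.134 = 1.13265
Power-density ratio: P_B/P_A = (V_B/V_A)³ = (1.13265)³ = 1.45306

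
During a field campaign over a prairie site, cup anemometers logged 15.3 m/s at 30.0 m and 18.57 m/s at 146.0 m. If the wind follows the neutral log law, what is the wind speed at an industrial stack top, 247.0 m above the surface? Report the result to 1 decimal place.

19.7 m/s

Log law: V ∝ ln(z/z₀). From the pair, with r = V₁/V₂ = 0.82391,
ln z₀ = (ln z₁ − r·ln z₂)/(1 − r) = (3.4012 − 0.82391×4.9836)/0.17609 = -4.0027 → z₀ = 0.01827 m
V₃ = V₁ · ln(z₃/z₀)/ln(z₁/z₀) = 15.3 × 9.5121/7.4039 = 19.6565 m/s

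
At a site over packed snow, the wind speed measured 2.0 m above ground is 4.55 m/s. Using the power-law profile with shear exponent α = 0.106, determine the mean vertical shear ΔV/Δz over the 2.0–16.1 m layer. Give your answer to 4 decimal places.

Power law: V₂ = V₁ · (z₂/z₁)^α = 4.55 × (8.0500)^0.106 = 5.6758 m/s
ΔV/Δz = (5.6758 − 4.55)/(16.1 − 2.0) = 1.1258/14.1000 = 0.07984 m/s/m

0.0798 m/s/m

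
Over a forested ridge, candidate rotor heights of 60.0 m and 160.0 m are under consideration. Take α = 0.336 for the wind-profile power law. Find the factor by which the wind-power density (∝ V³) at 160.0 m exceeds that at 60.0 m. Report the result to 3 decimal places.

2.688

Speed ratio: V_B/V_A = (z_B/z_A)^α = (160.0/60.0)^0.336 = (2.6667)^0.336 = 1.39035
Power-density ratio: P_B/P_A = (V_B/V_A)³ = (1.39035)³ = 2.68767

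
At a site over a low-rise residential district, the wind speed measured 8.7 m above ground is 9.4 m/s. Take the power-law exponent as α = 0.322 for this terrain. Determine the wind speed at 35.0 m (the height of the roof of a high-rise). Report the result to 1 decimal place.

Power-law profile: V₂ = V₁ · (z₂/z₁)^α
V₂ = 9.4 × (35.0/8.7)^0.322 = 9.4 × (4.0230)^0.322
    = 9.4 × 1.5655 = 14.7161 m/s

14.7 m/s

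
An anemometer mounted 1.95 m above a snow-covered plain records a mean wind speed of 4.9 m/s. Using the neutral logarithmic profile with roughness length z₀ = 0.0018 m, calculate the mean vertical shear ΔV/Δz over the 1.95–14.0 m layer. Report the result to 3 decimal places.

Log law: V₂ = V₁ · ln(z₂/z₀)/ln(z₁/z₀) = 4.9 × 8.9590/6.9878 = 6.2823 m/s
ΔV/Δz = (6.2823 − 4.9)/(14.0 − 1.95) = 1.3823/12.0500 = 0.11471 m/s/m

0.115 m/s/m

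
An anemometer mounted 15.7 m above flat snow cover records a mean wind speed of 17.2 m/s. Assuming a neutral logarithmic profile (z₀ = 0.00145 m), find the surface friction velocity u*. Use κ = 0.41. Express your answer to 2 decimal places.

Log law: V(z) = (u*/κ) · ln(z/z₀) ⇒ u* = κ · V / ln(z/z₀)
u* = 0.41 × 17.2 / ln(15.7/0.00145) = 0.41 × 17.2 / 9.2899
   = 7.0520 / 9.2899 = 0.7591 m/s

u* ≈ 0.76 m/s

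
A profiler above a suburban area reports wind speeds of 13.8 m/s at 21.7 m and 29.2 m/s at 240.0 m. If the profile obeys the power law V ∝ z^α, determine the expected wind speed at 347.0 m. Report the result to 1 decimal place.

32.8 m/s

First find α: α = ln(V₂/V₁)/ln(z₂/z₁) = ln(29.2/13.8)/ln(240.0/21.7) = 0.74950/2.40333 = 0.3119
Extrapolate from 240.0 m to 347.0 m: V₃ = 29.2 × (347.0/240.0)^0.3119 = 29.2 × 1.1218 = 32.7580 m/s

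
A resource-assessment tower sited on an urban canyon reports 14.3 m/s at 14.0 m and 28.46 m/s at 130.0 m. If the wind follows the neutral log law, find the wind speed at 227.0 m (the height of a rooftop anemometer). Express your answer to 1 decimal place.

32.0 m/s

Log law: V ∝ ln(z/z₀). From the pair, with r = V₁/V₂ = 0.50246,
ln z₀ = (ln z₁ − r·ln z₂)/(1 − r) = (2.6391 − 0.50246×4.8675)/0.49754 = 0.3885 → z₀ = 1.475 m
V₃ = V₁ · ln(z₃/z₀)/ln(z₁/z₀) = 14.3 × 5.0364/2.2505 = 32.0019 m/s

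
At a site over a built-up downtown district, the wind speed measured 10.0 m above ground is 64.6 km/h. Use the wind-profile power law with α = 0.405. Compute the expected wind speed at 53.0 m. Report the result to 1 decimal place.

Power-law profile: V₂ = V₁ · (z₂/z₁)^α
V₂ = 64.6 × (53.0/10.0)^0.405 = 64.6 × (5.3000)^0.405
    = 64.6 × 1.9649 = 126.9300 km/h

126.9 km/h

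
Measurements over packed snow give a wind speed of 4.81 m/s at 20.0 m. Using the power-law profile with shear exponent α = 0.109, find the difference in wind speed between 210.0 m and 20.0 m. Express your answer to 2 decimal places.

1.41 m/s

Power law: V₂ = V₁ · (z₂/z₁)^α = 4.81 × (10.5000)^0.109 = 6.2152 m/s
ΔV = 6.2152 − 4.81 = 1.4052 m/s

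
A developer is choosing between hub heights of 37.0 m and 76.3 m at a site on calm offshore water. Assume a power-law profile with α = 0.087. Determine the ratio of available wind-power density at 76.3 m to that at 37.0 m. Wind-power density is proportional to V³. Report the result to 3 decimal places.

1.208

Speed ratio: V_B/V_A = (z_B/z_A)^α = (76.3/37.0)^0.087 = (2.0622)^0.087 = 1.06499
Power-density ratio: P_B/P_A = (V_B/V_A)³ = (1.06499)³ = 1.20792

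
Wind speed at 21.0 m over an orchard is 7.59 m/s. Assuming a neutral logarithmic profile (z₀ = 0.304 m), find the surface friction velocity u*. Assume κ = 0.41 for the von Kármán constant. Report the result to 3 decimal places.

u* ≈ 0.735 m/s

Log law: V(z) = (u*/κ) · ln(z/z₀) ⇒ u* = κ · V / ln(z/z₀)
u* = 0.41 × 7.59 / ln(21.0/0.304) = 0.41 × 7.59 / 4.2353
   = 3.1119 / 4.2353 = 0.7348 m/s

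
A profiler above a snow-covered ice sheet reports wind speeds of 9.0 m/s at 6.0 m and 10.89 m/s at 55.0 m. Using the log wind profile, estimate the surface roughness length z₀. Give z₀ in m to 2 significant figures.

Log law: V(z) ∝ ln(z/z₀). With r = V₁/V₂ = 9.0/10.89 = 0.82645,
r · ln(z₂/z₀) = ln(z₁/z₀) ⇒ ln z₀ = (ln z₁ − r·ln z₂)/(1 − r)
ln z₀ = (1.79176 − 0.82645×4.00733) / 0.17355 = -8.7586
z₀ = exp(-8.7586) = 0.0001571 m

z₀ ≈ 0.00016 m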